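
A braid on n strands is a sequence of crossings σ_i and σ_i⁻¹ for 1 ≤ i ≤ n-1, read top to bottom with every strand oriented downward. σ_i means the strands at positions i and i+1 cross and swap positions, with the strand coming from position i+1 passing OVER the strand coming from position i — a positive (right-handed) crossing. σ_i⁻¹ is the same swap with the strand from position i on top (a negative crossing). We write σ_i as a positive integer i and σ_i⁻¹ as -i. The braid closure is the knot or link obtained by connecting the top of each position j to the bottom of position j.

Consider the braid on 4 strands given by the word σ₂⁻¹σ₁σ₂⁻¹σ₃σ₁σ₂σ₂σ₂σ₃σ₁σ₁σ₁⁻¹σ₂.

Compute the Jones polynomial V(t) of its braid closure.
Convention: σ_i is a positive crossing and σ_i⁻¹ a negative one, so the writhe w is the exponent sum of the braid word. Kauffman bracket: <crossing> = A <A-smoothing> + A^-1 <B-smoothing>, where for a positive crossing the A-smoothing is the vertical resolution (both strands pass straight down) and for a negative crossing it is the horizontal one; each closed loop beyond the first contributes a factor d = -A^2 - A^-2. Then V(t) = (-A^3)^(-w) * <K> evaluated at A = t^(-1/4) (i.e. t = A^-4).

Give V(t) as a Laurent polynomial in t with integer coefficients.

t^10 - 3*t^9 + 4*t^8 - 6*t^7 + 6*t^6 - 5*t^5 + 5*t^4 - 2*t^3 + t^2

Derivation:
The presented braid s2^-1 s1 s2^-1 s3 s1 s2 s2 s2 s3 s1 s1 s1^-1 s2 on 4 strands reduces by inverse Markov moves (closure unchanged at each step):
  Deconjugate: the word is γ·β·γ⁻¹ with γ = s2^-1 s1 (prefix) and γ⁻¹ = s1^-1 s2 (suffix); strip both.
Reduced to β = s2^-1 s3 s1 s2 s2 s2 s3 s1 s1 on 4 strands, 9 crossings.
Compute on β:
Braid: s2^-1 s3 s1 s2 s2 s2 s3 s1 s1 on 4 strands, 9 crossings.
Writhe w = (#positive) - (#negative) = 8 - 1 = 7.
State-sum expansion of <K>. There are 2^9 = 512 states.
For each crossing: s=0 is the vertical smoothing, s=1 horizontal. Crossing k contributes A^(sign_k * (1 - 2*s_k)); loop factor d = -A^2 - A^-2.
Tabulate the states by total A-exponent and number of loops L (A-exp: L × count):
  A^9: L=3 ×1
  A^7: L=2 ×5, L=4 ×4
  A^5: L=1 ×6, L=3 ×27, L=5 ×3
  A^3: L=2 ×57, L=4 ×26, L=6 ×1
  A^1: L=1 ×39, L=3 ×77, L=5 ×10
  A^-1: L=2 ×81, L=4 ×44, L=6 ×1
  A^-3: L=3 ×73, L=5 ×11
  A^-5: L=4 ×35, L=6 ×1
  A^-7: L=5 ×9
  A^-9: L=6 ×1
Each group contributes A^e * Σ count * d^(L-1):
Powers of d = -A^2 - A^-2: d^2 = A^4 + 2 + A^-4; d^3 = -A^6 - 3*A^2 - 3*A^-2 - A^-6; d^4 = A^8 + 4*A^4 + 6 + 4*A^-4 + A^-8; d^5 = -A^10 - 5*A^6 - 10*A^2 - 10*A^-2 - 5*A^-6 - A^-10.
  A^9 * (d^2) = A^13 + 2*A^9 + A^5
  A^7 * (5*d + 4*d^3) = -4*A^13 - 17*A^9 - 17*A^5 - 4*A
  A^5 * (6 + 27*d^2 + 3*d^4) = 3*A^13 + 39*A^9 + 78*A^5 + 39*A + 3*A^-3
  A^3 * (57*d + 26*d^3 + d^5) = -A^13 - 31*A^9 - 145*A^5 - 145*A - 31*A^-3 - A^-7
  A^1 * (39 + 77*d^2 + 10*d^4) = 10*A^9 + 117*A^5 + 253*A + 117*A^-3 + 10*A^-7
  A^-1 * (81*d + 44*d^3 + d^5) = -A^9 - 49*A^5 - 223*A - 223*A^-3 - 49*A^-7 - A^-11
  A^-3 * (73*d^2 + 11*d^4) = 11*A^5 + 117*A + 212*A^-3 + 117*A^-7 + 11*A^-11
  A^-5 * (35*d^3 + d^5) = -A^5 - 40*A - 115*A^-3 - 115*A^-7 - 40*A^-11 - A^-15
  A^-7 * (9*d^4) = 9*A + 36*A^-3 + 54*A^-7 + 36*A^-11 + 9*A^-15
  A^-9 * (d^5) = -A - 5*A^-3 - 10*A^-7 - 10*A^-11 - 5*A^-15 - A^-19
Summing the groups: <K> = -A^13 + 2*A^9 - 5*A^5 + 5*A - 6*A^-3 + 6*A^-7 - 4*A^-11 + 3*A^-15 - A^-19
Normalise by the writhe: (-A^3)^(-w) = (-A^3)^(-7) = -A^-21, so f(A) = -A^-21 * <K> = A^-8 - 2*A^-12 + 5*A^-16 - 5*A^-20 + 6*A^-24 - 6*A^-28 + 4*A^-32 - 3*A^-36 + A^-40.
Substitute A = t^(-1/4), i.e. A^e → t^(-e/4): V(t) = t^10 - 3*t^9 + 4*t^8 - 6*t^7 + 6*t^6 - 5*t^5 + 5*t^4 - 2*t^3 + t^2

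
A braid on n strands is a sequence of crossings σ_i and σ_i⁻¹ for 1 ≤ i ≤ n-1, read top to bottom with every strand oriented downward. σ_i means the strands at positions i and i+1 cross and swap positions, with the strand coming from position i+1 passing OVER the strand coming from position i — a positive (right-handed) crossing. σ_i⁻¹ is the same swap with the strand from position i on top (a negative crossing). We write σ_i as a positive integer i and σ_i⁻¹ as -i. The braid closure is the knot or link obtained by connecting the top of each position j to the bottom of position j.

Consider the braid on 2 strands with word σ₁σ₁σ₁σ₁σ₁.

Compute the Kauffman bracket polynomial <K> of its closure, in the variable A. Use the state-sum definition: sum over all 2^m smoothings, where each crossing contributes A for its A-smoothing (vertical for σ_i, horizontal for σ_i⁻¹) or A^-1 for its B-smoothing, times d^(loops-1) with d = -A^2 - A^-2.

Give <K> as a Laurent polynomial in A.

-A^7 - A^-1 + A^-5 - A^-9 + A^-13

Derivation:
Braid: s1 s1 s1 s1 s1 on 2 strands, 5 crossings.
Writhe w = (#positive) - (#negative) = 5 - 0 = 5.
Enumerate smoothing states for the bracket polynomial. There are 2^5 = 32 states.
Each crossing splits two ways (0=vertical, 1=horizontal). The state's weight is A^(#A-smoothings - #B-smoothings) * d^(loops - 1).
  state 00000: A-exp=+5, loops=2, term = A^5 * d^1
  state 00001: A-exp=+3, loops=1, term = A^3 * d^0
  state 00010: A-exp=+3, loops=1, term = A^3 * d^0
  state 00011: A-exp=+1, loops=2, term = A^1 * d^1
  state 00100: A-exp=+3, loops=1, term = A^3 * d^0
  state 00101: A-exp=+1, loops=2, term = A^1 * d^1
  state 00110: A-exp=+1, loops=2, term = A^1 * d^1
  state 00111: A-exp=-1, loops=3, term = A^-1 * d^2
  state 01000: A-exp=+3, loops=1, term = A^3 * d^0
  state 01001: A-exp=+1, loops=2, term = A^1 * d^1
  state 01010: A-exp=+1, loops=2, term = A^1 * d^1
  state 01011: A-exp=-1, loops=3, term = A^-1 * d^2
  state 01100: A-exp=+1, loops=2, term = A^1 * d^1
  state 01101: A-exp=-1, loops=3, term = A^-1 * d^2
  state 01110: A-exp=-1, loops=3, term = A^-1 * d^2
  state 01111: A-exp=-3, loops=4, term = A^-3 * d^3
  state 10000: A-exp=+3, loops=1, term = A^3 * d^0
  state 10001: A-exp=+1, loops=2, term = A^1 * d^1
  state 10010: A-exp=+1, loops=2, term = A^1 * d^1
  state 10011: A-exp=-1, loops=3, term = A^-1 * d^2
  state 10100: A-exp=+1, loops=2, term = A^1 * d^1
  state 10101: A-exp=-1, loops=3, term = A^-1 * d^2
  state 10110: A-exp=-1, loops=3, term = A^-1 * d^2
  state 10111: A-exp=-3, loops=4, term = A^-3 * d^3
  state 11000: A-exp=+1, loops=2, term = A^1 * d^1
  state 11001: A-exp=-1, loops=3, term = A^-1 * d^2
  state 11010: A-exp=-1, loops=3, term = A^-1 * d^2
  state 11011: A-exp=-3, loops=4, term = A^-3 * d^3
  state 11100: A-exp=-1, loops=3, term = A^-1 * d^2
  state 11101: A-exp=-3, loops=4, term = A^-3 * d^3
  state 11110: A-exp=-3, loops=4, term = A^-3 * d^3
  state 11111: A-exp=-5, loops=5, term = A^-5 * d^4
Collect the terms by A-exponent (count of states per loop number):
Powers of d = -A^2 - A^-2: d^2 = A^4 + 2 + A^-4; d^3 = -A^6 - 3*A^2 - 3*A^-2 - A^-6; d^4 = A^8 + 4*A^4 + 6 + 4*A^-4 + A^-8.
  A^5 * (d) = -A^7 - A^3
  A^3 * (5) = 5*A^3
  A^1 * (10*d) = -10*A^3 - 10*A^-1
  A^-1 * (10*d^2) = 10*A^3 + 20*A^-1 + 10*A^-5
  A^-3 * (5*d^3) = -5*A^3 - 15*A^-1 - 15*A^-5 - 5*A^-9
  A^-5 * (d^4) = A^3 + 4*A^-1 + 6*A^-5 + 4*A^-9 + A^-13
Summing the groups: <K> = -A^7 - A^-1 + A^-5 - A^-9 + A^-13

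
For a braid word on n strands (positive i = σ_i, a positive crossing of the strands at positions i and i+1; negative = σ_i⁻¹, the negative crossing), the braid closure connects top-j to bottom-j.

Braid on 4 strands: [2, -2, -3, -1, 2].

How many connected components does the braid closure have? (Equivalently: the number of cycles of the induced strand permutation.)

Track the strand permutation on 4 strands, starting from identity.
  step 1: s2 swaps positions 2,3 -> [1 3 2 4]
  step 2: s2^-1 swaps positions 2,3 -> [1 2 3 4]
  step 3: s3^-1 swaps positions 3,4 -> [1 2 4 3]
  step 4: s1^-1 swaps positions 1,2 -> [2 1 4 3]
  step 5: s2 swaps positions 2,3 -> [2 4 1 3]
Final permutation (position -> original strand): [2 4 1 3]
Closure components = cycle count of this permutation = 1.

Answer: 1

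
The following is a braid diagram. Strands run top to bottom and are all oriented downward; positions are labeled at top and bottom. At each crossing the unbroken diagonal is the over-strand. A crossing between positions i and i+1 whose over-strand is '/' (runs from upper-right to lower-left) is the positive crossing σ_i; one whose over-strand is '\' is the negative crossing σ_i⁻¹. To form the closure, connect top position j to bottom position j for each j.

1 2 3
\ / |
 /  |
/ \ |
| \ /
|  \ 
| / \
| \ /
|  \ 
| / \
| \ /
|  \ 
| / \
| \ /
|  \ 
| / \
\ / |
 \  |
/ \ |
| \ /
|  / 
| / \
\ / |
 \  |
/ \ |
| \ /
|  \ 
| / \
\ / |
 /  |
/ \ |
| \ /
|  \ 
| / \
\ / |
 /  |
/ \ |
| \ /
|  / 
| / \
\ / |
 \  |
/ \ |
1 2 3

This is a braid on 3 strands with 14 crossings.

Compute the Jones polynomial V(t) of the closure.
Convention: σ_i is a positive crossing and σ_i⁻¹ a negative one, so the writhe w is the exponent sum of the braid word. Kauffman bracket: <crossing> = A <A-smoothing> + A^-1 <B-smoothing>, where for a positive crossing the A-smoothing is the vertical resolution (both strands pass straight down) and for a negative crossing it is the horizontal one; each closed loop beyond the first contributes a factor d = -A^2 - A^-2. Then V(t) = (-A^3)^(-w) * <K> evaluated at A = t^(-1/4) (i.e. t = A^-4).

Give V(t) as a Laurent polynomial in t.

Reading the diagram top to bottom ('/'-over between positions i,i+1 = s_i, '\'-over = s_i^-1): braid word = s1 s2^-1 s2^-1 s2^-1 s2^-1 s1^-1 s2 s1^-1 s2^-1 s1 s2^-1 s1 s2 s1^-1.
The presented braid s1 s2^-1 s2^-1 s2^-1 s2^-1 s1^-1 s2 s1^-1 s2^-1 s1 s2^-1 s1 s2 s1^-1 on 3 strands reduces by inverse Markov moves (closure unchanged at each step):
  Deconjugate: the word is γ·β·γ⁻¹ with γ = s1 s2^-1 (prefix) and γ⁻¹ = s2 s1^-1 (suffix); strip both.
Reduced to β = s2^-1 s2^-1 s2^-1 s1^-1 s2 s1^-1 s2^-1 s1 s2^-1 s1 on 3 strands, 10 crossings.
Compute on β:
Braid: s2^-1 s2^-1 s2^-1 s1^-1 s2 s1^-1 s2^-1 s1 s2^-1 s1 on 3 strands, 10 crossings.
Writhe w = (#positive) - (#negative) = 3 - 7 = -4.
Computing the Kauffman bracket via state sum. There are 2^10 = 1024 states.
Each crossing splits two ways (0=vertical, 1=horizontal). The state's weight is A^(#A-smoothings - #B-smoothings) * d^(loops - 1).
Tabulate the states by total A-exponent and number of loops L (A-exp: L × count):
  A^10: L=6 ×1
  A^8: L=5 ×10
  A^6: L=4 ×41, L=6 ×4
  A^4: L=3 ×88, L=5 ×31, L=7 ×1
  A^2: L=2 ×102, L=4 ×99, L=6 ×9
  A^0: L=1 ×54, L=3 ×162, L=5 ×36
  A^-2: L=2 ×134, L=4 ×74, L=6 ×2
  A^-4: L=1 ×30, L=3 ×82, L=5 ×8
  A^-6: L=2 ×32, L=4 ×13
  A^-8: L=1 ×3, L=3 ×7
  A^-10: L=2 ×1
Each group contributes A^e * Σ count * d^(L-1):
Powers of d = -A^2 - A^-2: d^2 = A^4 + 2 + A^-4; d^3 = -A^6 - 3*A^2 - 3*A^-2 - A^-6; d^4 = A^8 + 4*A^4 + 6 + 4*A^-4 + A^-8; d^5 = -A^10 - 5*A^6 - 10*A^2 - 10*A^-2 - 5*A^-6 - A^-10; d^6 = A^12 + 6*A^8 + 15*A^4 + 20 + 15*A^-4 + 6*A^-8 + A^-12.
  A^10 * (d^5) = -A^20 - 5*A^16 - 10*A^12 - 10*A^8 - 5*A^4 - 1
  A^8 * (10*d^4) = 10*A^16 + 40*A^12 + 60*A^8 + 40*A^4 + 10
  A^6 * (41*d^3 + 4*d^5) = -4*A^16 - 61*A^12 - 163*A^8 - 163*A^4 - 61 - 4*A^-4
  A^4 * (88*d^2 + 31*d^4 + d^6) = A^16 + 37*A^12 + 227*A^8 + 382*A^4 + 227 + 37*A^-4 + A^-8
  A^2 * (102*d + 99*d^3 + 9*d^5) = -9*A^12 - 144*A^8 - 489*A^4 - 489 - 144*A^-4 - 9*A^-8
  A^0 * (54 + 162*d^2 + 36*d^4) = 36*A^8 + 306*A^4 + 594 + 306*A^-4 + 36*A^-8
  A^-2 * (134*d + 74*d^3 + 2*d^5) = -2*A^8 - 84*A^4 - 376 - 376*A^-4 - 84*A^-8 - 2*A^-12
  A^-4 * (30 + 82*d^2 + 8*d^4) = 8*A^4 + 114 + 242*A^-4 + 114*A^-8 + 8*A^-12
  A^-6 * (32*d + 13*d^3) = -13 - 71*A^-4 - 71*A^-8 - 13*A^-12
  A^-8 * (3 + 7*d^2) = 7*A^-4 + 17*A^-8 + 7*A^-12
  A^-10 * (d) = -A^-8 - A^-12
Summing the groups: <K> = -A^20 + 2*A^16 - 3*A^12 + 4*A^8 - 5*A^4 + 5 - 3*A^-4 + 3*A^-8 - A^-12
Normalise by the writhe: (-A^3)^(-w) = (-A^3)^(4) = A^12, so f(A) = A^12 * <K> = -A^32 + 2*A^28 - 3*A^24 + 4*A^20 - 5*A^16 + 5*A^12 - 3*A^8 + 3*A^4 - 1.
Substitute A = t^(-1/4), i.e. A^e → t^(-e/4): V(t) = -1 + 3*t^-1 - 3*t^-2 + 5*t^-3 - 5*t^-4 + 4*t^-5 - 3*t^-6 + 2*t^-7 - t^-8

Answer: -1 + 3*t^-1 - 3*t^-2 + 5*t^-3 - 5*t^-4 + 4*t^-5 - 3*t^-6 + 2*t^-7 - t^-8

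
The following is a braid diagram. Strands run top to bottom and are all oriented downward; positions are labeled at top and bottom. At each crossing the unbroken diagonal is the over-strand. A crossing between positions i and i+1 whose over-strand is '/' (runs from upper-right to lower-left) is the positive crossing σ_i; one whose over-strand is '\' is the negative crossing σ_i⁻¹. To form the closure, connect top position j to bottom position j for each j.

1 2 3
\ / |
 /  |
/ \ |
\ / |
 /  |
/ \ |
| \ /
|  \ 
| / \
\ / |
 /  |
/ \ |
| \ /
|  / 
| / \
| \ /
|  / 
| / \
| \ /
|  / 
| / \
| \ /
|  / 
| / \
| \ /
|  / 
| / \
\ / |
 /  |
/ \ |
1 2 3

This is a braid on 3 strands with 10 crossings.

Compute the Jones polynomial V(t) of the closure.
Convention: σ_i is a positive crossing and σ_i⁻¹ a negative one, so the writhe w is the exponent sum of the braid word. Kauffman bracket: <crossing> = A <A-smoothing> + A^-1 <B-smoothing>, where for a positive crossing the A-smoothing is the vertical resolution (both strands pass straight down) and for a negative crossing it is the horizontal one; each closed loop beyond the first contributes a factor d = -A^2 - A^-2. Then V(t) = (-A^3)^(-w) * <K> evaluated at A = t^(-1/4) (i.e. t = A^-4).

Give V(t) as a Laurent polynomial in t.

Reading the diagram top to bottom ('/'-over between positions i,i+1 = s_i, '\'-over = s_i^-1): braid word = s1 s1 s2^-1 s1 s2 s2 s2 s2 s2 s1.
Braid: s1 s1 s2^-1 s1 s2 s2 s2 s2 s2 s1 on 3 strands, 10 crossings.
Writhe w = (#positive) - (#negative) = 9 - 1 = 8.
State-sum expansion of <K>. There are 2^10 = 1024 states.
Each crossing splits two ways (0=vertical, 1=horizontal). The state's weight is A^(#A-smoothings - #B-smoothings) * d^(loops - 1).
Tabulate the states by total A-exponent and number of loops L (A-exp: L × count):
  A^10: L=2 ×1
  A^8: L=1 ×4, L=3 ×6
  A^6: L=2 ×35, L=4 ×10
  A^4: L=1 ×35, L=3 ×75, L=5 ×10
  A^2: L=2 ×115, L=4 ×90, L=6 ×5
  A^0: L=3 ×185, L=5 ×66, L=7 ×1
  A^-2: L=4 ×180, L=6 ×30
  A^-4: L=5 ×112, L=7 ×8
  A^-6: L=6 ×44, L=8 ×1
  A^-8: L=7 ×10
  A^-10: L=8 ×1
Each group contributes A^e * Σ count * d^(L-1):
Powers of d = -A^2 - A^-2: d^2 = A^4 + 2 + A^-4; d^3 = -A^6 - 3*A^2 - 3*A^-2 - A^-6; d^4 = A^8 + 4*A^4 + 6 + 4*A^-4 + A^-8; d^5 = -A^10 - 5*A^6 - 10*A^2 - 10*A^-2 - 5*A^-6 - A^-10; d^6 = A^12 + 6*A^8 + 15*A^4 + 20 + 15*A^-4 + 6*A^-8 + A^-12; d^7 = -A^14 - 7*A^10 - 21*A^6 - 35*A^2 - 35*A^-2 - 21*A^-6 - 7*A^-10 - A^-14.
  A^10 * (d) = -A^12 - A^8
  A^8 * (4 + 6*d^2) = 6*A^12 + 16*A^8 + 6*A^4
  A^6 * (35*d + 10*d^3) = -10*A^12 - 65*A^8 - 65*A^4 - 10
  A^4 * (35 + 75*d^2 + 10*d^4) = 10*A^12 + 115*A^8 + 245*A^4 + 115 + 10*A^-4
  A^2 * (115*d + 90*d^3 + 5*d^5) = -5*A^12 - 115*A^8 - 435*A^4 - 435 - 115*A^-4 - 5*A^-8
  A^0 * (185*d^2 + 66*d^4 + d^6) = A^12 + 72*A^8 + 464*A^4 + 786 + 464*A^-4 + 72*A^-8 + A^-12
  A^-2 * (180*d^3 + 30*d^5) = -30*A^8 - 330*A^4 - 840 - 840*A^-4 - 330*A^-8 - 30*A^-12
  A^-4 * (112*d^4 + 8*d^6) = 8*A^8 + 160*A^4 + 568 + 832*A^-4 + 568*A^-8 + 160*A^-12 + 8*A^-16
  A^-6 * (44*d^5 + d^7) = -A^8 - 51*A^4 - 241 - 475*A^-4 - 475*A^-8 - 241*A^-12 - 51*A^-16 - A^-20
  A^-8 * (10*d^6) = 10*A^4 + 60 + 150*A^-4 + 200*A^-8 + 150*A^-12 + 60*A^-16 + 10*A^-20
  A^-10 * (d^7) = -A^4 - 7 - 21*A^-4 - 35*A^-8 - 35*A^-12 - 21*A^-16 - 7*A^-20 - A^-24
Summing the groups: <K> = A^12 - A^8 + 3*A^4 - 4 + 5*A^-4 - 5*A^-8 + 5*A^-12 - 4*A^-16 + 2*A^-20 - A^-24
Normalise by the writhe: (-A^3)^(-w) = (-A^3)^(-8) = A^-24, so f(A) = A^-24 * <K> = A^-12 - A^-16 + 3*A^-20 - 4*A^-24 + 5*A^-28 - 5*A^-32 + 5*A^-36 - 4*A^-40 + 2*A^-44 - A^-48.
Substitute A = t^(-1/4), i.e. A^e → t^(-e/4): V(t) = -t^12 + 2*t^11 - 4*t^10 + 5*t^9 - 5*t^8 + 5*t^7 - 4*t^6 + 3*t^5 - t^4 + t^3

Answer: -t^12 + 2*t^11 - 4*t^10 + 5*t^9 - 5*t^8 + 5*t^7 - 4*t^6 + 3*t^5 - t^4 + t^3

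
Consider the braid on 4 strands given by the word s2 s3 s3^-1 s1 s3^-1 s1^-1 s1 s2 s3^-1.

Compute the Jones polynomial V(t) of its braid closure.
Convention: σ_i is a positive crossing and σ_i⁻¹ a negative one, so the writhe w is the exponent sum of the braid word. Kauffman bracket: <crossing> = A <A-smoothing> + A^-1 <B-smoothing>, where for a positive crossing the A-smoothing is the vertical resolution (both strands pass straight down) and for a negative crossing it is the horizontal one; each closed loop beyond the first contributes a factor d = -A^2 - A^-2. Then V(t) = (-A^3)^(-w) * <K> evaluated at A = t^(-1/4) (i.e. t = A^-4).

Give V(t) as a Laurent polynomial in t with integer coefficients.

First cancel adjacent σ_i σ_i⁻¹ pairs (Reidemeister II — same braid, same closure): s2 s3 s3^-1 s1 s3^-1 s1^-1 s1 s2 s3^-1 → s2 s1 s3^-1 s2 s3^-1.
Braid: s2 s1 s3^-1 s2 s3^-1 on 4 strands, 5 crossings.
Writhe w = (#positive) - (#negative) = 3 - 2 = 1.
Enumerate smoothing states for the bracket polynomial. There are 2^5 = 32 states.
Smooth each crossing (0=||, 1=⌣⌢); contribution A^(Σ sign_k(1-2s_k)) * d^(L-1).
  state 00000: A-exp=+1, loops=4, term = A^1 * d^3
  state 00001: A-exp=+3, loops=3, term = A^3 * d^2
  state 00010: A-exp=-1, loops=3, term = A^-1 * d^2
  state 00011: A-exp=+1, loops=2, term = A^1 * d^1
  state 00100: A-exp=+3, loops=3, term = A^3 * d^2
  state 00101: A-exp=+5, loops=4, term = A^5 * d^3
  state 00110: A-exp=+1, loops=2, term = A^1 * d^1
  state 00111: A-exp=+3, loops=3, term = A^3 * d^2
  state 01000: A-exp=-1, loops=3, term = A^-1 * d^2
  state 01001: A-exp=+1, loops=2, term = A^1 * d^1
  state 01010: A-exp=-3, loops=2, term = A^-3 * d^1
  state 01011: A-exp=-1, loops=1, term = A^-1 * d^0
  state 01100: A-exp=+1, loops=2, term = A^1 * d^1
  state 01101: A-exp=+3, loops=3, term = A^3 * d^2
  state 01110: A-exp=-1, loops=1, term = A^-1 * d^0
  state 01111: A-exp=+1, loops=2, term = A^1 * d^1
  state 10000: A-exp=-1, loops=3, term = A^-1 * d^2
  state 10001: A-exp=+1, loops=2, term = A^1 * d^1
  state 10010: A-exp=-3, loops=4, term = A^-3 * d^3
  state 10011: A-exp=-1, loops=3, term = A^-1 * d^2
  state 10100: A-exp=+1, loops=2, term = A^1 * d^1
  state 10101: A-exp=+3, loops=3, term = A^3 * d^2
  state 10110: A-exp=-1, loops=3, term = A^-1 * d^2
  state 10111: A-exp=+1, loops=2, term = A^1 * d^1
  state 11000: A-exp=-3, loops=2, term = A^-3 * d^1
  state 11001: A-exp=-1, loops=1, term = A^-1 * d^0
  state 11010: A-exp=-5, loops=3, term = A^-5 * d^2
  state 11011: A-exp=-3, loops=2, term = A^-3 * d^1
  state 11100: A-exp=-1, loops=1, term = A^-1 * d^0
  state 11101: A-exp=+1, loops=2, term = A^1 * d^1
  state 11110: A-exp=-3, loops=2, term = A^-3 * d^1
  state 11111: A-exp=-1, loops=1, term = A^-1 * d^0
Collect the terms by A-exponent (count of states per loop number):
Powers of d = -A^2 - A^-2: d^2 = A^4 + 2 + A^-4; d^3 = -A^6 - 3*A^2 - 3*A^-2 - A^-6.
  A^5 * (d^3) = -A^11 - 3*A^7 - 3*A^3 - A^-1
  A^3 * (5*d^2) = 5*A^7 + 10*A^3 + 5*A^-1
  A^1 * (9*d + d^3) = -A^7 - 12*A^3 - 12*A^-1 - A^-5
  A^-1 * (5 + 5*d^2) = 5*A^3 + 15*A^-1 + 5*A^-5
  A^-3 * (4*d + d^3) = -A^3 - 7*A^-1 - 7*A^-5 - A^-9
  A^-5 * (d^2) = A^-1 + 2*A^-5 + A^-9
Summing the groups: <K> = -A^11 + A^7 - A^3 + A^-1 - A^-5
Normalise by the writhe: (-A^3)^(-w) = (-A^3)^(-1) = -A^-3, so f(A) = -A^-3 * <K> = A^8 - A^4 + 1 - A^-4 + A^-8.
Substitute A = t^(-1/4), i.e. A^e → t^(-e/4): V(t) = t^2 - t + 1 - t^-1 + t^-2

Answer: t^2 - t + 1 - t^-1 + t^-2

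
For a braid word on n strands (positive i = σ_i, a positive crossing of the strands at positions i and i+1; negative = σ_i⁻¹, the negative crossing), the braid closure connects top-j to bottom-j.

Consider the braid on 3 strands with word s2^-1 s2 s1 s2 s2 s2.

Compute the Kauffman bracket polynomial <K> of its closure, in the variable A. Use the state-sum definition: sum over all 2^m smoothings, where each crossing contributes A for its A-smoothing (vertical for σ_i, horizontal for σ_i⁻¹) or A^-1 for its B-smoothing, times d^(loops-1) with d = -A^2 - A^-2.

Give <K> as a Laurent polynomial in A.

First cancel adjacent σ_i σ_i⁻¹ pairs (Reidemeister II — same braid, same closure): s2^-1 s2 s1 s2 s2 s2 → s1 s2 s2 s2.
Braid: s1 s2 s2 s2 on 3 strands, 4 crossings.
Writhe w = (#positive) - (#negative) = 4 - 0 = 4.
Computing the Kauffman bracket via state sum. There are 2^4 = 16 states.
For each crossing: s=0 is the vertical smoothing, s=1 horizontal. Crossing k contributes A^(sign_k * (1 - 2*s_k)); loop factor d = -A^2 - A^-2.
  state 0000: A-exp=+4, loops=3, term = A^4 * d^2
  state 0001: A-exp=+2, loops=2, term = A^2 * d^1
  state 0010: A-exp=+2, loops=2, term = A^2 * d^1
  state 0011: A-exp=+0, loops=3, term = A^0 * d^2
  state 0100: A-exp=+2, loops=2, term = A^2 * d^1
  state 0101: A-exp=+0, loops=3, term = A^0 * d^2
  state 0110: A-exp=+0, loops=3, term = A^0 * d^2
  state 0111: A-exp=-2, loops=4, term = A^-2 * d^3
  state 1000: A-exp=+2, loops=2, term = A^2 * d^1
  state 1001: A-exp=+0, loops=1, term = A^0 * d^0
  state 1010: A-exp=+0, loops=1, term = A^0 * d^0
  state 1011: A-exp=-2, loops=2, term = A^-2 * d^1
  state 1100: A-exp=+0, loops=1, term = A^0 * d^0
  state 1101: A-exp=-2, loops=2, term = A^-2 * d^1
  state 1110: A-exp=-2, loops=2, term = A^-2 * d^1
  state 1111: A-exp=-4, loops=3, term = A^-4 * d^2
Collect the terms by A-exponent (count of states per loop number):
Powers of d = -A^2 - A^-2: d^2 = A^4 + 2 + A^-4; d^3 = -A^6 - 3*A^2 - 3*A^-2 - A^-6.
  A^4 * (d^2) = A^8 + 2*A^4 + 1
  A^2 * (4*d) = -4*A^4 - 4
  A^0 * (3 + 3*d^2) = 3*A^4 + 9 + 3*A^-4
  A^-2 * (3*d + d^3) = -A^4 - 6 - 6*A^-4 - A^-8
  A^-4 * (d^2) = 1 + 2*A^-4 + A^-8
Summing the groups: <K> = A^8 + 1 - A^-4

Answer: A^8 + 1 - A^-4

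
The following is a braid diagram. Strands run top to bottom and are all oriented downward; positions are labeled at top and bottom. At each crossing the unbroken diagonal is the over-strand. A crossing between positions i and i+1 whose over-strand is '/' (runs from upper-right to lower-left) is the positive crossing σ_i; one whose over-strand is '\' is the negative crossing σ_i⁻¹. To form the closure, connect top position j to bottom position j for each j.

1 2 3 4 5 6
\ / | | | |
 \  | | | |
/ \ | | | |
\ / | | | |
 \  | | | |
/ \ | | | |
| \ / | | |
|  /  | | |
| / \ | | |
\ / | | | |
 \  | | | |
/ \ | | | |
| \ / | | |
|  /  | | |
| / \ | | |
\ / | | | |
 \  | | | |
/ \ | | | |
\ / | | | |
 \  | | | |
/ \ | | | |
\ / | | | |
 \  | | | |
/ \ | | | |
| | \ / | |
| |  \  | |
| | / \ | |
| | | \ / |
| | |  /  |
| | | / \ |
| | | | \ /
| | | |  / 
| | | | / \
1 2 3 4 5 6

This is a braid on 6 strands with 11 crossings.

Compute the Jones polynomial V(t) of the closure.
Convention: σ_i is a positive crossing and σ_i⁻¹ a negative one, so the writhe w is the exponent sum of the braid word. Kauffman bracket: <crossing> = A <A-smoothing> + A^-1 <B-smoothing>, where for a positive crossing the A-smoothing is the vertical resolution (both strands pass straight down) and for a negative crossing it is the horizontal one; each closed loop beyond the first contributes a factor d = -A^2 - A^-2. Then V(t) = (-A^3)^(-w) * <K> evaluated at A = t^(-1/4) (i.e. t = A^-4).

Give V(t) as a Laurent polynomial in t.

1 - t^-1 + 2*t^-2 - 2*t^-3 + 3*t^-4 - 3*t^-5 + 2*t^-6 - 2*t^-7 + t^-8

Derivation:
Reading the diagram top to bottom ('/'-over between positions i,i+1 = s_i, '\'-over = s_i^-1): braid word = s1^-1 s1^-1 s2 s1^-1 s2 s1^-1 s1^-1 s1^-1 s3^-1 s4 s5.
The presented braid s1^-1 s1^-1 s2 s1^-1 s2 s1^-1 s1^-1 s1^-1 s3^-1 s4 s5 on 6 strands reduces by inverse Markov moves (closure unchanged at each step):
  Destabilize: the word has the form β·s5 where s5 occurs only as the final letter (β ∈ B_5); drop it and the last strand → 5 strands.
  Destabilize: the word has the form β·s4 where s4 occurs only as the final letter (β ∈ B_4); drop it and the last strand → 4 strands.
  Destabilize: the word has the form β·s3^-1 where s3^-1 occurs only as the final letter (β ∈ B_3); drop it and the last strand → 3 strands.
Reduced to β = s1^-1 s1^-1 s2 s1^-1 s2 s1^-1 s1^-1 s1^-1 on 3 strands, 8 crossings.
Compute on β:
Braid: s1^-1 s1^-1 s2 s1^-1 s2 s1^-1 s1^-1 s1^-1 on 3 strands, 8 crossings.
Writhe w = (#positive) - (#negative) = 2 - 6 = -4.
Computing the Kauffman bracket via state sum. There are 2^8 = 256 states.
For each crossing: s=0 is the vertical smoothing, s=1 horizontal. Crossing k contributes A^(sign_k * (1 - 2*s_k)); loop factor d = -A^2 - A^-2.
Tabulate the states by total A-exponent and number of loops L (A-exp: L × count):
  A^8: L=7 ×1
  A^6: L=6 ×8
  A^4: L=5 ×28
  A^2: L=4 ×55, L=6 ×1
  A^0: L=3 ×65, L=5 ×5
  A^-2: L=2 ×46, L=4 ×10
  A^-4: L=1 ×17, L=3 ×11
  A^-6: L=2 ×8
  A^-8: L=3 ×1
Each group contributes A^e * Σ count * d^(L-1):
Powers of d = -A^2 - A^-2: d^2 = A^4 + 2 + A^-4; d^3 = -A^6 - 3*A^2 - 3*A^-2 - A^-6; d^4 = A^8 + 4*A^4 + 6 + 4*A^-4 + A^-8; d^5 = -A^10 - 5*A^6 - 10*A^2 - 10*A^-2 - 5*A^-6 - A^-10; d^6 = A^12 + 6*A^8 + 15*A^4 + 20 + 15*A^-4 + 6*A^-8 + A^-12.
  A^8 * (d^6) = A^20 + 6*A^16 + 15*A^12 + 20*A^8 + 15*A^4 + 6 + A^-4
  A^6 * (8*d^5) = -8*A^16 - 40*A^12 - 80*A^8 - 80*A^4 - 40 - 8*A^-4
  A^4 * (28*d^4) = 28*A^12 + 112*A^8 + 168*A^4 + 112 + 28*A^-4
  A^2 * (55*d^3 + d^5) = -A^12 - 60*A^8 - 175*A^4 - 175 - 60*A^-4 - A^-8
  A^0 * (65*d^2 + 5*d^4) = 5*A^8 + 85*A^4 + 160 + 85*A^-4 + 5*A^-8
  A^-2 * (46*d + 10*d^3) = -10*A^4 - 76 - 76*A^-4 - 10*A^-8
  A^-4 * (17 + 11*d^2) = 11 + 39*A^-4 + 11*A^-8
  A^-6 * (8*d) = -8*A^-4 - 8*A^-8
  A^-8 * (d^2) = A^-4 + 2*A^-8 + A^-12
Summing the groups: <K> = A^20 - 2*A^16 + 2*A^12 - 3*A^8 + 3*A^4 - 2 + 2*A^-4 - A^-8 + A^-12
Normalise by the writhe: (-A^3)^(-w) = (-A^3)^(4) = A^12, so f(A) = A^12 * <K> = A^32 - 2*A^28 + 2*A^24 - 3*A^20 + 3*A^16 - 2*A^12 + 2*A^8 - A^4 + 1.
Substitute A = t^(-1/4), i.e. A^e → t^(-e/4): V(t) = 1 - t^-1 + 2*t^-2 - 2*t^-3 + 3*t^-4 - 3*t^-5 + 2*t^-6 - 2*t^-7 + t^-8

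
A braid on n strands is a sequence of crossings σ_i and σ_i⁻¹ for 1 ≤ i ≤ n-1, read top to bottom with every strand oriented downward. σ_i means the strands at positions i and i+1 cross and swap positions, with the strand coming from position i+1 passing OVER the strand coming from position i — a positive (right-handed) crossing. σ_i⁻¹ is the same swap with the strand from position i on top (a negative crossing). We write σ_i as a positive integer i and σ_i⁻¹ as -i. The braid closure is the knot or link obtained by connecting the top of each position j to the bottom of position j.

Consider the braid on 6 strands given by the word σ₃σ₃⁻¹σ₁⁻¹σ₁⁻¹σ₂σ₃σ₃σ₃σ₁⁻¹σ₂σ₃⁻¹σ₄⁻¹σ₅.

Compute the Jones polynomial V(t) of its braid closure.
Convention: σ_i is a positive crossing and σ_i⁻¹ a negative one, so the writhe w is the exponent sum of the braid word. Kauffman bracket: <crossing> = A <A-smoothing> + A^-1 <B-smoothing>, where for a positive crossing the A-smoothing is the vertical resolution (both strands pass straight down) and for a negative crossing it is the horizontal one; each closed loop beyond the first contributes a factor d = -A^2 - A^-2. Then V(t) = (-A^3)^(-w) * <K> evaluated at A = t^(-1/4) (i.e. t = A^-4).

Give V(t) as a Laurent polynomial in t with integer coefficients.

The presented braid s3 s3^-1 s1^-1 s1^-1 s2 s3 s3 s3 s1^-1 s2 s3^-1 s4^-1 s5 on 6 strands reduces by inverse Markov moves (closure unchanged at each step):
  Destabilize: the word has the form β·s5 where s5 occurs only as the final letter (β ∈ B_5); drop it and the last strand → 5 strands.
  Destabilize: the word has the form β·s4^-1 where s4^-1 occurs only as the final letter (β ∈ B_4); drop it and the last strand → 4 strands.
  Deconjugate: the word is γ·β·γ⁻¹ with γ = s3 (prefix) and γ⁻¹ = s3^-1 (suffix); strip both.
Reduced to β = s3^-1 s1^-1 s1^-1 s2 s3 s3 s3 s1^-1 s2 on 4 strands, 9 crossings.
Compute on β:
Braid: s3^-1 s1^-1 s1^-1 s2 s3 s3 s3 s1^-1 s2 on 4 strands, 9 crossings.
Writhe w = (#positive) - (#negative) = 5 - 4 = 1.
Enumerate smoothing states for the bracket polynomial. There are 2^9 = 512 states.
For each crossing: s=0 is the vertical smoothing, s=1 horizontal. Crossing k contributes A^(sign_k * (1 - 2*s_k)); loop factor d = -A^2 - A^-2.
Tabulate the states by total A-exponent and number of loops L (A-exp: L × count):
  A^9: L=4 ×1
  A^7: L=3 ×5, L=5 ×4
  A^5: L=2 ×10, L=4 ×23, L=6 ×3
  A^3: L=1 ×8, L=3 ×57, L=5 ×18, L=7 ×1
  A^1: L=2 ×70, L=4 ×50, L=6 ×6
  A^-1: L=1 ×33, L=3 ×75, L=5 ×18
  A^-3: L=2 ×51, L=4 ×32, L=6 ×1
  A^-5: L=3 ×32, L=5 ×4
  A^-7: L=4 ×9
  A^-9: L=5 ×1
Each group contributes A^e * Σ count * d^(L-1):
Powers of d = -A^2 - A^-2: d^2 = A^4 + 2 + A^-4; d^3 = -A^6 - 3*A^2 - 3*A^-2 - A^-6; d^4 = A^8 + 4*A^4 + 6 + 4*A^-4 + A^-8; d^5 = -A^10 - 5*A^6 - 10*A^2 - 10*A^-2 - 5*A^-6 - A^-10; d^6 = A^12 + 6*A^8 + 15*A^4 + 20 + 15*A^-4 + 6*A^-8 + A^-12.
  A^9 * (d^3) = -A^15 - 3*A^11 - 3*A^7 - A^3
  A^7 * (5*d^2 + 4*d^4) = 4*A^15 + 21*A^11 + 34*A^7 + 21*A^3 + 4*A^-1
  A^5 * (10*d + 23*d^3 + 3*d^5) = -3*A^15 - 38*A^11 - 109*A^7 - 109*A^3 - 38*A^-1 - 3*A^-5
  A^3 * (8 + 57*d^2 + 18*d^4 + d^6) = A^15 + 24*A^11 + 144*A^7 + 250*A^3 + 144*A^-1 + 24*A^-5 + A^-9
  A^1 * (70*d + 50*d^3 + 6*d^5) = -6*A^11 - 80*A^7 - 280*A^3 - 280*A^-1 - 80*A^-5 - 6*A^-9
  A^-1 * (33 + 75*d^2 + 18*d^4) = 18*A^7 + 147*A^3 + 291*A^-1 + 147*A^-5 + 18*A^-9
  A^-3 * (51*d + 32*d^3 + d^5) = -A^7 - 37*A^3 - 157*A^-1 - 157*A^-5 - 37*A^-9 - A^-13
  A^-5 * (32*d^2 + 4*d^4) = 4*A^3 + 48*A^-1 + 88*A^-5 + 48*A^-9 + 4*A^-13
  A^-7 * (9*d^3) = -9*A^-1 - 27*A^-5 - 27*A^-9 - 9*A^-13
  A^-9 * (d^4) = A^-1 + 4*A^-5 + 6*A^-9 + 4*A^-13 + A^-17
Summing the groups: <K> = A^15 - 2*A^11 + 3*A^7 - 5*A^3 + 4*A^-1 - 4*A^-5 + 3*A^-9 - 2*A^-13 + A^-17
Normalise by the writhe: (-A^3)^(-w) = (-A^3)^(-1) = -A^-3, so f(A) = -A^-3 * <K> = -A^12 + 2*A^8 - 3*A^4 + 5 - 4*A^-4 + 4*A^-8 - 3*A^-12 + 2*A^-16 - A^-20.
Substitute A = t^(-1/4), i.e. A^e → t^(-e/4): V(t) = -t^5 + 2*t^4 - 3*t^3 + 4*t^2 - 4*t + 5 - 3*t^-1 + 2*t^-2 - t^-3

Answer: -t^5 + 2*t^4 - 3*t^3 + 4*t^2 - 4*t + 5 - 3*t^-1 + 2*t^-2 - t^-3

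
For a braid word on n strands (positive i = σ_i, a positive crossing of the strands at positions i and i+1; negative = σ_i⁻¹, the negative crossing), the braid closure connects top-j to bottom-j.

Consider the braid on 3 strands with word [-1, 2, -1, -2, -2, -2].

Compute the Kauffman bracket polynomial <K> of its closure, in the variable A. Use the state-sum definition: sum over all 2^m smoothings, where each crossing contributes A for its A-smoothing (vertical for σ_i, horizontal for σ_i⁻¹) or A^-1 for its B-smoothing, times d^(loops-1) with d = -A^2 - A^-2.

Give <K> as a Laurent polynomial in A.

-A^12 + A^8 - A^4 + 2 - A^-4 + A^-8

Derivation:
Braid: s1^-1 s2 s1^-1 s2^-1 s2^-1 s2^-1 on 3 strands, 6 crossings.
Writhe w = (#positive) - (#negative) = 1 - 5 = -4.
Computing the Kauffman bracket via state sum. There are 2^6 = 64 states.
Smooth each crossing (0=||, 1=⌣⌢); contribution A^(Σ sign_k(1-2s_k)) * d^(L-1).
Tabulate the states by total A-exponent and number of loops L (A-exp: L × count):
  A^6: L=4 ×1
  A^4: L=3 ×6
  A^2: L=2 ×12, L=4 ×3
  A^0: L=1 ×9, L=3 ×10, L=5 ×1
  A^-2: L=2 ×12, L=4 ×3
  A^-4: L=1 ×2, L=3 ×4
  A^-6: L=2 ×1
Each group contributes A^e * Σ count * d^(L-1):
Powers of d = -A^2 - A^-2: d^2 = A^4 + 2 + A^-4; d^3 = -A^6 - 3*A^2 - 3*A^-2 - A^-6; d^4 = A^8 + 4*A^4 + 6 + 4*A^-4 + A^-8.
  A^6 * (d^3) = -A^12 - 3*A^8 - 3*A^4 - 1
  A^4 * (6*d^2) = 6*A^8 + 12*A^4 + 6
  A^2 * (12*d + 3*d^3) = -3*A^8 - 21*A^4 - 21 - 3*A^-4
  A^0 * (9 + 10*d^2 + d^4) = A^8 + 14*A^4 + 35 + 14*A^-4 + A^-8
  A^-2 * (12*d + 3*d^3) = -3*A^4 - 21 - 21*A^-4 - 3*A^-8
  A^-4 * (2 + 4*d^2) = 4 + 10*A^-4 + 4*A^-8
  A^-6 * (d) = -A^-4 - A^-8
Summing the groups: <K> = -A^12 + A^8 - A^4 + 2 - A^-4 + A^-8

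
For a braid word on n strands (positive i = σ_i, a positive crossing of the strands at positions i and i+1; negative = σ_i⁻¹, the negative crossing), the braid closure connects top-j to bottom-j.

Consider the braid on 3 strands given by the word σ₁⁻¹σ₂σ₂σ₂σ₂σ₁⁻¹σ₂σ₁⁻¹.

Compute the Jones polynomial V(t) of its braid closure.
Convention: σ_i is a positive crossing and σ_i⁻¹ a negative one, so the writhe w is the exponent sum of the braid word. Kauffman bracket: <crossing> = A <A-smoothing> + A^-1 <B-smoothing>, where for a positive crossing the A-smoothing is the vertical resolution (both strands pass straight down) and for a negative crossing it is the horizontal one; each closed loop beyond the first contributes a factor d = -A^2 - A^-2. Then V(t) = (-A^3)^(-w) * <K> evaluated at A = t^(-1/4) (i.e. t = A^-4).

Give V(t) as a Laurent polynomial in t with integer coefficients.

Braid: s1^-1 s2 s2 s2 s2 s1^-1 s2 s1^-1 on 3 strands, 8 crossings.
Writhe w = (#positive) - (#negative) = 5 - 3 = 2.
State-sum expansion of <K>. There are 2^8 = 256 states.
Smooth each crossing (0=||, 1=⌣⌢); contribution A^(Σ sign_k(1-2s_k)) * d^(L-1).
Tabulate the states by total A-exponent and number of loops L (A-exp: L × count):
  A^8: L=4 ×1
  A^6: L=3 ×8
  A^4: L=2 ×22, L=4 ×6
  A^2: L=1 ×23, L=3 ×29, L=5 ×4
  A^0: L=2 ×47, L=4 ×22, L=6 ×1
  A^-2: L=3 ×48, L=5 ×8
  A^-4: L=4 ×27, L=6 ×1
  A^-6: L=5 ×8
  A^-8: L=6 ×1
Each group contributes A^e * Σ count * d^(L-1):
Powers of d = -A^2 - A^-2: d^2 = A^4 + 2 + A^-4; d^3 = -A^6 - 3*A^2 - 3*A^-2 - A^-6; d^4 = A^8 + 4*A^4 + 6 + 4*A^-4 + A^-8; d^5 = -A^10 - 5*A^6 - 10*A^2 - 10*A^-2 - 5*A^-6 - A^-10.
  A^8 * (d^3) = -A^14 - 3*A^10 - 3*A^6 - A^2
  A^6 * (8*d^2) = 8*A^10 + 16*A^6 + 8*A^2
  A^4 * (22*d + 6*d^3) = -6*A^10 - 40*A^6 - 40*A^2 - 6*A^-2
  A^2 * (23 + 29*d^2 + 4*d^4) = 4*A^10 + 45*A^6 + 105*A^2 + 45*A^-2 + 4*A^-6
  A^0 * (47*d + 22*d^3 + d^5) = -A^10 - 27*A^6 - 123*A^2 - 123*A^-2 - 27*A^-6 - A^-10
  A^-2 * (48*d^2 + 8*d^4) = 8*A^6 + 80*A^2 + 144*A^-2 + 80*A^-6 + 8*A^-10
  A^-4 * (27*d^3 + d^5) = -A^6 - 32*A^2 - 91*A^-2 - 91*A^-6 - 32*A^-10 - A^-14
  A^-6 * (8*d^4) = 8*A^2 + 32*A^-2 + 48*A^-6 + 32*A^-10 + 8*A^-14
  A^-8 * (d^5) = -A^2 - 5*A^-2 - 10*A^-6 - 10*A^-10 - 5*A^-14 - A^-18
Summing the groups: <K> = -A^14 + 2*A^10 - 2*A^6 + 4*A^2 - 4*A^-2 + 4*A^-6 - 3*A^-10 + 2*A^-14 - A^-18
Normalise by the writhe: (-A^3)^(-w) = (-A^3)^(-2) = A^-6, so f(A) = A^-6 * <K> = -A^8 + 2*A^4 - 2 + 4*A^-4 - 4*A^-8 + 4*A^-12 - 3*A^-16 + 2*A^-20 - A^-24.
Substitute A = t^(-1/4), i.e. A^e → t^(-e/4): V(t) = -t^6 + 2*t^5 - 3*t^4 + 4*t^3 - 4*t^2 + 4*t - 2 + 2*t^-1 - t^-2

Answer: -t^6 + 2*t^5 - 3*t^4 + 4*t^3 - 4*t^2 + 4*t - 2 + 2*t^-1 - t^-2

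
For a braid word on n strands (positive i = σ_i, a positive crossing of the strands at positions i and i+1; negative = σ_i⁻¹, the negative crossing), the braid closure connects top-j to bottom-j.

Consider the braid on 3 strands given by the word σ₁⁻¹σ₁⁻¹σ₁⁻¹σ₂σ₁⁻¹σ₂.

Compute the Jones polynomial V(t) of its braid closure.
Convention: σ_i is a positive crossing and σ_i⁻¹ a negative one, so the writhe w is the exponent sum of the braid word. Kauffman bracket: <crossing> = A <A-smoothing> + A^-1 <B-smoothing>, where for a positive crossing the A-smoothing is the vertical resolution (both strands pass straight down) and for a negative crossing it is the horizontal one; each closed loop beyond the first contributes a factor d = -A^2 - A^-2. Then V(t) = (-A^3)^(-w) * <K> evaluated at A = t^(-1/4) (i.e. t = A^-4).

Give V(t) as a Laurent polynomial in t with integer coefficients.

t - 1 + 2*t^-1 - 2*t^-2 + 2*t^-3 - 2*t^-4 + t^-5

Derivation:
Braid: s1^-1 s1^-1 s1^-1 s2 s1^-1 s2 on 3 strands, 6 crossings.
Writhe w = (#positive) - (#negative) = 2 - 4 = -2.
Computing the Kauffman bracket via state sum. There are 2^6 = 64 states.
Each crossing splits two ways (0=vertical, 1=horizontal). The state's weight is A^(#A-smoothings - #B-smoothings) * d^(loops - 1).
Tabulate the states by total A-exponent and number of loops L (A-exp: L × count):
  A^6: L=5 ×1
  A^4: L=4 ×6
  A^2: L=3 ×15
  A^0: L=2 ×19, L=4 ×1
  A^-2: L=1 ×11, L=3 ×4
  A^-4: L=2 ×6
  A^-6: L=3 ×1
Each group contributes A^e * Σ count * d^(L-1):
Powers of d = -A^2 - A^-2: d^2 = A^4 + 2 + A^-4; d^3 = -A^6 - 3*A^2 - 3*A^-2 - A^-6; d^4 = A^8 + 4*A^4 + 6 + 4*A^-4 + A^-8.
  A^6 * (d^4) = A^14 + 4*A^10 + 6*A^6 + 4*A^2 + A^-2
  A^4 * (6*d^3) = -6*A^10 - 18*A^6 - 18*A^2 - 6*A^-2
  A^2 * (15*d^2) = 15*A^6 + 30*A^2 + 15*A^-2
  A^0 * (19*d + d^3) = -A^6 - 22*A^2 - 22*A^-2 - A^-6
  A^-2 * (11 + 4*d^2) = 4*A^2 + 19*A^-2 + 4*A^-6
  A^-4 * (6*d) = -6*A^-2 - 6*A^-6
  A^-6 * (d^2) = A^-2 + 2*A^-6 + A^-10
Summing the groups: <K> = A^14 - 2*A^10 + 2*A^6 - 2*A^2 + 2*A^-2 - A^-6 + A^-10
Normalise by the writhe: (-A^3)^(-w) = (-A^3)^(2) = A^6, so f(A) = A^6 * <K> = A^20 - 2*A^16 + 2*A^12 - 2*A^8 + 2*A^4 - 1 + A^-4.
Substitute A = t^(-1/4), i.e. A^e → t^(-e/4): V(t) = t - 1 + 2*t^-1 - 2*t^-2 + 2*t^-3 - 2*t^-4 + t^-5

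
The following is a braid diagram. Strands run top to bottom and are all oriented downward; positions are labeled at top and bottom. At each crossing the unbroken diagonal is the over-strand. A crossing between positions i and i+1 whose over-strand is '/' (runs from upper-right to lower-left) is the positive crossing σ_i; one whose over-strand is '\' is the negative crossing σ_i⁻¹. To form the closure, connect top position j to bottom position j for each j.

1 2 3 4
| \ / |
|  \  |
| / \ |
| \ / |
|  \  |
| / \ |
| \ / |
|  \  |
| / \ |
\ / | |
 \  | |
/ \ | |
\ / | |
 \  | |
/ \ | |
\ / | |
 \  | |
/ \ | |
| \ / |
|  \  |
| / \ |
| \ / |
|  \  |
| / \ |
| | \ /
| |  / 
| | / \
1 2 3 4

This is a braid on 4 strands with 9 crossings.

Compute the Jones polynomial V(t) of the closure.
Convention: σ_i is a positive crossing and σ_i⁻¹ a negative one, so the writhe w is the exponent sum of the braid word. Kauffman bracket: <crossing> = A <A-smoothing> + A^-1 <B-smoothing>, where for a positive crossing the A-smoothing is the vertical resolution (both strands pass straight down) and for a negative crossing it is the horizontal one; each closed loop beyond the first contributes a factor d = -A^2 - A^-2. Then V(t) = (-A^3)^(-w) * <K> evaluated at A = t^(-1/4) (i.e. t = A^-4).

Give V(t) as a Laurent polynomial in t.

t^-3 + 2*t^-5 - 2*t^-6 + 2*t^-7 - 3*t^-8 + 2*t^-9 - 2*t^-10 + t^-11

Derivation:
Reading the diagram top to bottom ('/'-over between positions i,i+1 = s_i, '\'-over = s_i^-1): braid word = s2^-1 s2^-1 s2^-1 s1^-1 s1^-1 s1^-1 s2^-1 s2^-1 s3.
The presented braid s2^-1 s2^-1 s2^-1 s1^-1 s1^-1 s1^-1 s2^-1 s2^-1 s3 on 4 strands reduces by inverse Markov moves (closure unchanged at each step):
  Destabilize: the word has the form β·s3 where s3 occurs only as the final letter (β ∈ B_3); drop it and the last strand → 3 strands.
Reduced to β = s2^-1 s2^-1 s2^-1 s1^-1 s1^-1 s1^-1 s2^-1 s2^-1 on 3 strands, 8 crossings.
Compute on β:
Braid: s2^-1 s2^-1 s2^-1 s1^-1 s1^-1 s1^-1 s2^-1 s2^-1 on 3 strands, 8 crossings.
Writhe w = (#positive) - (#negative) = 0 - 8 = -8.
Enumerate smoothing states for the bracket polynomial. There are 2^8 = 256 states.
Each crossing splits two ways (0=vertical, 1=horizontal). The state's weight is A^(#A-smoothings - #B-smoothings) * d^(loops - 1).
Tabulate the states by total A-exponent and number of loops L (A-exp: L × count):
  A^8: L=7 ×1
  A^6: L=6 ×8
  A^4: L=5 ×28
  A^2: L=4 ×55, L=6 ×1
  A^0: L=3 ×65, L=5 ×5
  A^-2: L=2 ×45, L=4 ×11
  A^-4: L=1 ×15, L=3 ×13
  A^-6: L=2 ×8
  A^-8: L=3 ×1
Each group contributes A^e * Σ count * d^(L-1):
Powers of d = -A^2 - A^-2: d^2 = A^4 + 2 + A^-4; d^3 = -A^6 - 3*A^2 - 3*A^-2 - A^-6; d^4 = A^8 + 4*A^4 + 6 + 4*A^-4 + A^-8; d^5 = -A^10 - 5*A^6 - 10*A^2 - 10*A^-2 - 5*A^-6 - A^-10; d^6 = A^12 + 6*A^8 + 15*A^4 + 20 + 15*A^-4 + 6*A^-8 + A^-12.
  A^8 * (d^6) = A^20 + 6*A^16 + 15*A^12 + 20*A^8 + 15*A^4 + 6 + A^-4
  A^6 * (8*d^5) = -8*A^16 - 40*A^12 - 80*A^8 - 80*A^4 - 40 - 8*A^-4
  A^4 * (28*d^4) = 28*A^12 + 112*A^8 + 168*A^4 + 112 + 28*A^-4
  A^2 * (55*d^3 + d^5) = -A^12 - 60*A^8 - 175*A^4 - 175 - 60*A^-4 - A^-8
  A^0 * (65*d^2 + 5*d^4) = 5*A^8 + 85*A^4 + 160 + 85*A^-4 + 5*A^-8
  A^-2 * (45*d + 11*d^3) = -11*A^4 - 78 - 78*A^-4 - 11*A^-8
  A^-4 * (15 + 13*d^2) = 13 + 41*A^-4 + 13*A^-8
  A^-6 * (8*d) = -8*A^-4 - 8*A^-8
  A^-8 * (d^2) = A^-4 + 2*A^-8 + A^-12
Summing the groups: <K> = A^20 - 2*A^16 + 2*A^12 - 3*A^8 + 2*A^4 - 2 + 2*A^-4 + A^-12
Normalise by the writhe: (-A^3)^(-w) = (-A^3)^(8) = A^24, so f(A) = A^24 * <K> = A^44 - 2*A^40 + 2*A^36 - 3*A^32 + 2*A^28 - 2*A^24 + 2*A^20 + A^12.
Substitute A = t^(-1/4), i.e. A^e → t^(-e/4): V(t) = t^-3 + 2*t^-5 - 2*t^-6 + 2*t^-7 - 3*t^-8 + 2*t^-9 - 2*t^-10 + t^-11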